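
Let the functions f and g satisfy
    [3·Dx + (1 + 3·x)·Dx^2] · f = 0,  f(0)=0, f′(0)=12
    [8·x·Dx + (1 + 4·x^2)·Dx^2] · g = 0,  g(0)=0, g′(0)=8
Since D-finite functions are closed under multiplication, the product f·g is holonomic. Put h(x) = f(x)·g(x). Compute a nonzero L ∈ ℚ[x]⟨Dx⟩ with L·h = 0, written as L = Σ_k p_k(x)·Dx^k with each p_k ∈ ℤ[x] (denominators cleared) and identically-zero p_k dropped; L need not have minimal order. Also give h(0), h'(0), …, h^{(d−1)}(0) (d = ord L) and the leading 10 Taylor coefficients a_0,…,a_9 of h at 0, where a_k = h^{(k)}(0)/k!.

L = (1632 + 8496·x + 23040·x^2 + 110016·x^3 + 207360·x^4 + 269568·x^5 + 82944·x^7)·Dx + (418 + 6672·x + 44112·x^2 + 151488·x^3 + 393984·x^4 + 642816·x^5 + 725760·x^6 + 82944·x^7 + 290304·x^8)·Dx^2 + (204 + 1844·x + 12096·x^2 + 47408·x^3 + 122880·x^4 + 240192·x^5 + 331776·x^6 + 361728·x^7 + 82944·x^8 + 165888·x^9)·Dx^3 + (25 + 246·x + 1217·x^2 + 4128·x^3 + 10624·x^4 + 22080·x^5 + 34272·x^6 + 41472·x^7 + 43776·x^8 + 13824·x^9 + 20736·x^10)·Dx^4  (order 4).
h: a_k = 0, 0, 96, -144, 160, -456, 7392/5, -17424/5, 7968, -763596/35, …
ICs: h(0) = 0, h′(0) = 0, h′′(0) = 192, h′′′(0) = -864.

f: a_k = 0, 12, -18, 36, -81, 972/5, -486, 8748/7, -6561/2, 8748, …
g: a_k = 0, 8, 0, -32/3, 0, 128/5, 0, -512/7, 0, 2048/9, …
f·g: L₀ = L_f ⊗_s L_g, ord ≤ 2·2.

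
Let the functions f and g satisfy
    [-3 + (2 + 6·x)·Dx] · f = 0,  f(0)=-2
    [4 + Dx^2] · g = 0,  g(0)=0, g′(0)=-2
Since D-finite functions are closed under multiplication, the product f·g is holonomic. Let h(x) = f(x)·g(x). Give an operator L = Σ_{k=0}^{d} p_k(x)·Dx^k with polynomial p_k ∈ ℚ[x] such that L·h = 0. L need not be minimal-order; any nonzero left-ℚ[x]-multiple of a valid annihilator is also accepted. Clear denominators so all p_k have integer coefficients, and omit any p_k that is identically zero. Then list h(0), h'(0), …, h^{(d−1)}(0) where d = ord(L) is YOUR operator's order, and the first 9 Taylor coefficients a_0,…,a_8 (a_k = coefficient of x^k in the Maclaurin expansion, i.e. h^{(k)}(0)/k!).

f: a_k = -2, -3, 9/4, -27/8, 405/64, -1701/128, 15309/512, -72171/1024, 2814669/16384, …
g: a_k = 0, -2, 0, 4/3, 0, -4/15, 0, 8/315, 0, …
f·g: L₀ = L_f ⊗_s L_g, ord ≤ 1·2.
L = (43 + 96·x + 144·x^2) + (-12 - 36·x)·Dx + (4 + 24·x + 36·x^2)·Dx^2  (order 2).
h: a_k = 0, 4, 6, -43/6, 11/4, -4379/480, 7321/320, -838883/16128, 6669683/53760, …
ICs: h(0) = 0, h′(0) = 4.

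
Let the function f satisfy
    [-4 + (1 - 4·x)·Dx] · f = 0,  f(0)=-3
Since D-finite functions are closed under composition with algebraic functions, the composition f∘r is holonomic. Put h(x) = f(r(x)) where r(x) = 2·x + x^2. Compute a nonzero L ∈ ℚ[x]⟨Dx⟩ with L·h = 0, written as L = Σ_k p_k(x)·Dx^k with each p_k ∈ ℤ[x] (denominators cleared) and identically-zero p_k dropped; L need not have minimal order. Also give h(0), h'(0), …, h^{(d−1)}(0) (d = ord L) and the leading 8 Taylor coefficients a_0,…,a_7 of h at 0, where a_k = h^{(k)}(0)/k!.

f: a_k = -3, -12, -48, -192, -768, -3072, -12288, -49152, …
Substitute x→r, Dx→(1/r')Dx; clear ⇒ L₀.
L = (8 + 8·x) + (-1 + 8·x + 4·x^2)·Dx  (order 1).
h: a_k = -3, -24, -204, -1728, -14640, -124032, -1050816, -8902656, …
ICs: h(0) = -3.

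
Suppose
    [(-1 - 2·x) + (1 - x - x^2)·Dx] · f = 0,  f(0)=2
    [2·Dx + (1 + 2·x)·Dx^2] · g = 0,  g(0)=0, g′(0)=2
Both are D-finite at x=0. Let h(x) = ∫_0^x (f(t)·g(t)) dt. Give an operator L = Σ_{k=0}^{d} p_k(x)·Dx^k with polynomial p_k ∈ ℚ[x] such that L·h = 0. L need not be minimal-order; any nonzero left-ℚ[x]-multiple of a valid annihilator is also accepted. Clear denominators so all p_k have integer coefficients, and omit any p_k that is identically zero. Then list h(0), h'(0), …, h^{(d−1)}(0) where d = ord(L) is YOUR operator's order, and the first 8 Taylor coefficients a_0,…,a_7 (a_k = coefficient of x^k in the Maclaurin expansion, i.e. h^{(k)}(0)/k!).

f: a_k = 2, 2, 4, 6, 10, 16, 26, 42, …
g: a_k = 0, 2, -2, 8/3, -4, 32/5, -32/3, 128/7, …
h₀=f·g: eliminate ⇒ L₀, order ≤ 1·2.
h=∫₀ˣh₀: take L = L₀·Dx.
L = (4 + 8·x)·Dx + (10·x + 10·x^2)·Dx^2 + (-1 - x + 3·x^2 + 2·x^3)·Dx^3  (order 3).
h: a_k = 0, 0, 2, 0, 7/3, 4/15, 176/45, 52/105, …
ICs: h(0) = 0, h′(0) = 0, h′′(0) = 4.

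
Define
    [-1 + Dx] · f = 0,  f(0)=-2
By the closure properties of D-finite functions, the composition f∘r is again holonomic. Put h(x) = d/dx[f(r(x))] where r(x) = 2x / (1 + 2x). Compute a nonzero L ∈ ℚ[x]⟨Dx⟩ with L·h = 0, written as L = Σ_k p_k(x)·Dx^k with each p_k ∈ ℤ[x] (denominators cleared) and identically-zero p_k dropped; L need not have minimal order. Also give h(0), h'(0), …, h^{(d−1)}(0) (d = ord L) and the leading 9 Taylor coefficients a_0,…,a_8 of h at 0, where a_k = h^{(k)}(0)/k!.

L = (-2 - 8·x) + (-1 - 4·x - 4·x^2)·Dx  (order 1).
h: a_k = -4, 8, -8, -16/3, 152/3, -2416/15, 17456/45, -250912/315, 452152/315, …
ICs: h(0) = -4.

f: a_k = -2, -2, -1, -1/3, -1/12, -1/60, -1/360, -1/2520, -1/20160, …
L₀ from L_f via x↦r, Dx↦r'^{-1}Dx.
Derive L from L₀ (diff closure).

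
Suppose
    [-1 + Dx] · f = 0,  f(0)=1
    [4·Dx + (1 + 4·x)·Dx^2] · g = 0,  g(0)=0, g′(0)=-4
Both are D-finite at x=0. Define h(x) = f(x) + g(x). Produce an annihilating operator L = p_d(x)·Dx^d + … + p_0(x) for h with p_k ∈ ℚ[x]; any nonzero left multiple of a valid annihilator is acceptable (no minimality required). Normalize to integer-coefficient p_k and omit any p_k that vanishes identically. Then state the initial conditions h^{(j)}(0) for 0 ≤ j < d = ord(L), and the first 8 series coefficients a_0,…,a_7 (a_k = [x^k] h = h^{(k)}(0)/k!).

f: a_k = 1, 1, 1/2, 1/6, 1/24, 1/120, 1/720, 1/5040, …
g: a_k = 0, -4, 8, -64/3, 64, -1024/5, 2048/3, -16384/7, …
h₀=f+g: left-lcm gives L₀, ord ≤ 3.
L = (-36 - 16·x)·Dx + (31 - 8·x - 16·x^2)·Dx^2 + (5 + 24·x + 16·x^2)·Dx^3  (order 3).
h: a_k = 1, -3, 17/2, -127/6, 1537/24, -4915/24, 491521/720, -11796479/5040, …
ICs: h(0) = 1, h′(0) = -3, h′′(0) = 17.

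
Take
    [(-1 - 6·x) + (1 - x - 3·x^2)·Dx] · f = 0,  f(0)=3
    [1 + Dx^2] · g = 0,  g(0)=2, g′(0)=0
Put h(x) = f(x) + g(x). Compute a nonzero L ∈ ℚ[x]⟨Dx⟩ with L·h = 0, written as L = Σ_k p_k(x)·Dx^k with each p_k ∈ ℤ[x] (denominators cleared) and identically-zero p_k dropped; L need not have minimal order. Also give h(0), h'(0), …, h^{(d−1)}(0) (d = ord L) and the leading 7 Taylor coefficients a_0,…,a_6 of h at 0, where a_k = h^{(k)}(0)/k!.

L = (43 + 292·x + 307·x^2 + 624·x^3 + 45·x^4 + 54·x^5) + (-9 - 7·x - 6·x^2 + 91·x^3 + 144·x^4 + 27·x^5 + 27·x^6)·Dx + (43 + 292·x + 307·x^2 + 624·x^3 + 45·x^4 + 54·x^5)·Dx^2 + (-9 - 7·x - 6·x^2 + 91·x^3 + 144·x^4 + 27·x^5 + 27·x^6)·Dx^3  (order 3).
h: a_k = 5, 3, 11, 21, 685/12, 120, 104759/360, …
ICs: h(0) = 5, h′(0) = 3, h′′(0) = 22.

f: a_k = 3, 3, 12, 21, 57, 120, 291, …
g: a_k = 2, 0, -1, 0, 1/12, 0, -1/360, …
h₀=f+g: left-lcm gives L₀, ord ≤ 3.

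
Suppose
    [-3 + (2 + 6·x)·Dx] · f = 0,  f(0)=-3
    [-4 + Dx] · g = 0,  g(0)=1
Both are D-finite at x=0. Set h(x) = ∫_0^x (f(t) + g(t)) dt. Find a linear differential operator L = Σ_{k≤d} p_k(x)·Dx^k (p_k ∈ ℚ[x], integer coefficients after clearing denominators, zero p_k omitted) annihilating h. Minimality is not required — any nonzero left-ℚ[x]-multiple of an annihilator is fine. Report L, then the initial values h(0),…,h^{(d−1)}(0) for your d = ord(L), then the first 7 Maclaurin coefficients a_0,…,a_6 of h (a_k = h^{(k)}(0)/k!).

L = (132 + 288·x)·Dx + (-73 - 384·x - 576·x^2)·Dx^2 + (10 + 78·x + 144·x^2)·Dx^3  (order 3).
h: a_k = 0, -2, -1/4, 91/24, 269/192, 7741/1920, -43777/23040, …
ICs: h(0) = 0, h′(0) = -2, h′′(0) = -1/2.

f: a_k = -3, -9/2, 27/8, -81/16, 1215/128, -5103/256, 45927/1024, …
g: a_k = 1, 4, 8, 32/3, 32/3, 128/15, 256/45, …
Sum ⇒ L₀ = lclm(L_f,L_g) in ℚ(x)⟨Dx⟩.
∫: right-multiply L₀ by Dx.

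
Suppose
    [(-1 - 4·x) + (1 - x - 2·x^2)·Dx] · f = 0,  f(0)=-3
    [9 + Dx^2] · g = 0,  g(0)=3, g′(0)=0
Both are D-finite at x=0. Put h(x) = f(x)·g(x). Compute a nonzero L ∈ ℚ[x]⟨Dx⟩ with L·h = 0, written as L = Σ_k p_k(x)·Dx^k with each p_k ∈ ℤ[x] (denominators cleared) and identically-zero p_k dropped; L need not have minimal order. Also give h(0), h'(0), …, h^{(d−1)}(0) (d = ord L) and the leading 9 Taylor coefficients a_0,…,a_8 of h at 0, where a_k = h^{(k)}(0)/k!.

L = (-5 + 9·x + 18·x^2) + (2 + 8·x)·Dx + (-1 + x + 2·x^2)·Dx^2  (order 2).
h: a_k = -9, -9, 27/2, -9/2, -63/8, -135/8, -1881/80, -4581/80, -473769/4480, …
ICs: h(0) = -9, h′(0) = -9.

f: a_k = -3, -3, -9, -15, -33, -63, -129, -255, -513, …
g: a_k = 3, 0, -27/2, 0, 81/8, 0, -243/80, 0, 2187/4480, …
Sym-product of L_f,L_g gives L₀ (≤ ord 2).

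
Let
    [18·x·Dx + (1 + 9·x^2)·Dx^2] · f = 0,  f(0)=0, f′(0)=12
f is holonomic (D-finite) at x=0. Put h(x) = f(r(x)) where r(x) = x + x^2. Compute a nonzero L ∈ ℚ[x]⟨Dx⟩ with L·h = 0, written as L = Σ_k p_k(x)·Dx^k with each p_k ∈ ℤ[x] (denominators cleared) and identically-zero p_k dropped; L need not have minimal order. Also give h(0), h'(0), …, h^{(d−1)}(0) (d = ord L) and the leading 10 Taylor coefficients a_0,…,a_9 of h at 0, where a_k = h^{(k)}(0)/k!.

f: a_k = 0, 12, 0, -36, 0, 972/5, 0, -8748/7, 0, 8748, …
Change of var in L_f (x↦r) gives L₀.
L = (-2 + 18·x + 72·x^2 + 108·x^3 + 54·x^4)·Dx + (1 + 2·x + 9·x^2 + 36·x^3 + 45·x^4 + 18·x^5)·Dx^2  (order 2).
h: a_k = 0, 12, 12, -36, -108, 432/5, 936, 4860/7, -6804, -16524, …
ICs: h(0) = 0, h′(0) = 12.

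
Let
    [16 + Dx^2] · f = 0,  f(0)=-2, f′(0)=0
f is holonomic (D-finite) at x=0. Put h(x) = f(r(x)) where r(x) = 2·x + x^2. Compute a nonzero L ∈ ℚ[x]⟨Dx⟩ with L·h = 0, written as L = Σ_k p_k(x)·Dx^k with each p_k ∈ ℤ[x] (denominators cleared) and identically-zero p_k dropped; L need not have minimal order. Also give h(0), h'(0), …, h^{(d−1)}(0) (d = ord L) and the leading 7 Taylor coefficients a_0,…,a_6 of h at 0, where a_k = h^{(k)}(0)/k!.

L = (64 + 192·x + 192·x^2 + 64·x^3) - Dx + (1 + x)·Dx^2  (order 2).
h: a_k = -2, 0, 64, 64, -976/3, -2048/3, 9728/45, …
ICs: h(0) = -2, h′(0) = 0.

f: a_k = -2, 0, 16, 0, -64/3, 0, 512/45, …
f∘r: x↦r, Dx↦Dx/r' in L_f ⇒ L₀.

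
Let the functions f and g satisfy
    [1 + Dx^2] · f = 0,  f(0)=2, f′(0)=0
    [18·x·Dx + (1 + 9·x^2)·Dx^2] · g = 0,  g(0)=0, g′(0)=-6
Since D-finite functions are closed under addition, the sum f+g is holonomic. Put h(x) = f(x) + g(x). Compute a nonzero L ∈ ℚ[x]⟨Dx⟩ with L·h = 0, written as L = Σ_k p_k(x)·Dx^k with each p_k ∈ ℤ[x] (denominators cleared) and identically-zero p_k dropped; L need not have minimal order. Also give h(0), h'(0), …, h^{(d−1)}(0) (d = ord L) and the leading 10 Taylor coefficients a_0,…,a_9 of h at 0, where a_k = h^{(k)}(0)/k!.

f: a_k = 2, 0, -1, 0, 1/12, 0, -1/360, 0, 1/20160, 0, …
g: a_k = 0, -6, 0, 18, 0, -486/5, 0, 4374/7, 0, -4374, …
f+g: L₀ = lclm(L_f,L_g), ord ≤ 2+2.
L = (-1926·x + 17820·x^3 + 1458·x^5)·Dx + (-17 + 351·x^2 + 4617·x^4 + 729·x^6)·Dx^2 + (-1926·x + 17820·x^3 + 1458·x^5)·Dx^3 + (-17 + 351·x^2 + 4617·x^4 + 729·x^6)·Dx^4  (order 4).
h: a_k = 2, -6, -1, 18, 1/12, -486/5, -1/360, 4374/7, 1/20160, -4374, …
ICs: h(0) = 2, h′(0) = -6, h′′(0) = -2, h′′′(0) = 108.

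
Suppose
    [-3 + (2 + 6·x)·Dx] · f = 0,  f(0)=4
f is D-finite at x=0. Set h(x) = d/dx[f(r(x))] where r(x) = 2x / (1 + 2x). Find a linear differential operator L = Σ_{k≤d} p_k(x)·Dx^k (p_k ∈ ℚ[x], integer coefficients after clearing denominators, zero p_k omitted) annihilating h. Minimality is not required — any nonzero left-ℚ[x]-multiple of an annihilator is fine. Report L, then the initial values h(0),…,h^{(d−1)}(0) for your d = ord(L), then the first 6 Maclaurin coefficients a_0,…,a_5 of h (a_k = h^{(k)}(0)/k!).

L = (-7 - 32·x) + (-1 - 10·x - 16·x^2)·Dx  (order 1).
h: a_k = 12, -84, 522, -3354, 45345/2, -318915/2, …
ICs: h(0) = 12.

f: a_k = 4, 6, -9/2, 27/4, -405/32, 1701/64, …
L₀ from L_f via x↦r, Dx↦r'^{-1}Dx.
h=h₀': d/dx-closure on L₀ ⇒ L.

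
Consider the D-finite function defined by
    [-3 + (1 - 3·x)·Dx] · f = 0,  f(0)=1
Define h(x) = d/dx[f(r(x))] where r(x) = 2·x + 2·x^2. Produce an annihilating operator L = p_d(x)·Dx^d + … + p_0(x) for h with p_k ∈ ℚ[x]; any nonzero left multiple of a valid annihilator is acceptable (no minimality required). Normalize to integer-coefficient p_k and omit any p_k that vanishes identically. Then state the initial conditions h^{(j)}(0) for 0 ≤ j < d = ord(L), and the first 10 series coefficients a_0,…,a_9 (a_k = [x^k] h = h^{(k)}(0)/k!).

L = (14 + 36·x + 36·x^2) + (-1 + 4·x + 18·x^2 + 12·x^3)·Dx  (order 1).
h: a_k = 6, 84, 864, 7920, 68040, 561168, 4499712, 35344512, 273287520, 2087000640, …
ICs: h(0) = 6.

f: a_k = 1, 3, 9, 27, 81, 243, 729, 2187, 6561, 19683, …
Change of var in L_f (x↦r) gives L₀.
Differentiate: ansatz ord ≤ ord L₀ ⇒ L.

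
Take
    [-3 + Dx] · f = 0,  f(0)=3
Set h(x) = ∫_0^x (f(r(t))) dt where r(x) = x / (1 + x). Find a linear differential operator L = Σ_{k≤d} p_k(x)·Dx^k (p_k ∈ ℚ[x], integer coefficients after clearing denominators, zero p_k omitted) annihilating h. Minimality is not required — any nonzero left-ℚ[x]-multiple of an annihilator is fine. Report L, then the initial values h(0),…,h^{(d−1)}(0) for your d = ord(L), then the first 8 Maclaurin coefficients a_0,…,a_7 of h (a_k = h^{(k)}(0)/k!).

L = -3·Dx + (1 + 2·x + x^2)·Dx^2  (order 2).
h: a_k = 0, 3, 9/2, 3/2, -9/8, 9/40, 21/80, -207/560, …
ICs: h(0) = 0, h′(0) = 3.

f: a_k = 3, 9, 27/2, 27/2, 81/8, 243/40, 243/80, 729/560, …
Substitute x→r, Dx→(1/r')Dx; clear ⇒ L₀.
h=∫₀ˣh₀: take L = L₀·Dx.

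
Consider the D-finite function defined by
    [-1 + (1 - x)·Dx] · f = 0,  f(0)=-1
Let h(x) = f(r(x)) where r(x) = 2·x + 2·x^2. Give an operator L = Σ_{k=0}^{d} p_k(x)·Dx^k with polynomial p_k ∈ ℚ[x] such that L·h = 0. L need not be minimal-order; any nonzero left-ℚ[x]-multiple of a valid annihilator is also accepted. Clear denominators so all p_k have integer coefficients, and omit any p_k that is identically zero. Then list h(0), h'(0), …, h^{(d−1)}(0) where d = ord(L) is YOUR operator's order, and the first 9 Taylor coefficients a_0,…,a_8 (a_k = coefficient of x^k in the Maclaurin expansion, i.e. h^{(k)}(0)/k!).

f: a_k = -1, -1, -1, -1, -1, -1, -1, -1, -1, …
f∘r: x↦r, Dx↦Dx/r' in L_f ⇒ L₀.
L = (2 + 4·x) + (-1 + 2·x + 2·x^2)·Dx  (order 1).
h: a_k = -1, -2, -6, -16, -44, -120, -328, -896, -2448, …
ICs: h(0) = -1.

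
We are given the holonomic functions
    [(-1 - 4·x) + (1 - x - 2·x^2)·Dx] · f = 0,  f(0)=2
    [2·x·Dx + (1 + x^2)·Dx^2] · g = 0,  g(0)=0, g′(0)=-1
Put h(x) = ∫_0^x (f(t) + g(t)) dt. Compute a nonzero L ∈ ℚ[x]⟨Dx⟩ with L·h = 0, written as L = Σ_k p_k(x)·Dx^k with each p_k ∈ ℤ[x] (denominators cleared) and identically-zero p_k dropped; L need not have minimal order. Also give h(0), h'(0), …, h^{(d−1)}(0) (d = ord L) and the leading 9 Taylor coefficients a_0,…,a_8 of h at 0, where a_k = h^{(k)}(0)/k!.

f: a_k = 2, 2, 6, 10, 22, 42, 86, 170, 342, …
g: a_k = 0, -1, 0, 1/3, 0, -1/5, 0, 1/7, 0, …
h₀=f+g: left-lcm gives L₀, ord ≤ 3.
Integrate: L := L₀·Dx.
L = (-6 + 24·x + 162·x^2 + 240·x^3 + 384·x^4 + 48·x^6)·Dx^2 + (16 + 74·x + 88·x^2 + 226·x^3 + 212·x^4 + 304·x^5 + 12·x^6 + 48·x^7)·Dx^3 + (-3 - 4·x - 8·x^2 + 28·x^3 + 27·x^4 + 36·x^5 + 40·x^6 + 4·x^7 + 8·x^8)·Dx^4  (order 4).
h: a_k = 0, 2, 1/2, 2, 31/12, 22/5, 209/30, 86/7, 1191/56, …
ICs: h(0) = 0, h′(0) = 2, h′′(0) = 1, h′′′(0) = 12.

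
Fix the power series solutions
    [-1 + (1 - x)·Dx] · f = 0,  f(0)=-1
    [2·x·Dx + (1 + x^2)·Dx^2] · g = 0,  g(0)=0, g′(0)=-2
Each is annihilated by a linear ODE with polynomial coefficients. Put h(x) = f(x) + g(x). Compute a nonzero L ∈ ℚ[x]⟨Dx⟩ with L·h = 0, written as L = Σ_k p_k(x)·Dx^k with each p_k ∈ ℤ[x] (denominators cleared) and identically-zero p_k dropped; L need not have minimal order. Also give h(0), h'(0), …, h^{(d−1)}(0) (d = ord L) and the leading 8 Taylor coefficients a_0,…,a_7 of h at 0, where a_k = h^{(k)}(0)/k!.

f: a_k = -1, -1, -1, -1, -1, -1, -1, -1, …
g: a_k = 0, -2, 0, 2/3, 0, -2/5, 0, 2/7, …
h₀=f+g: left-lcm gives L₀, ord ≤ 3.
L = (-2 + 8·x + 6·x^2)·Dx + (4 - 2·x + 4·x^2 + 6·x^3)·Dx^2 + (-1 + x^4)·Dx^3  (order 3).
h: a_k = -1, -3, -1, -1/3, -1, -7/5, -1, -5/7, …
ICs: h(0) = -1, h′(0) = -3, h′′(0) = -2.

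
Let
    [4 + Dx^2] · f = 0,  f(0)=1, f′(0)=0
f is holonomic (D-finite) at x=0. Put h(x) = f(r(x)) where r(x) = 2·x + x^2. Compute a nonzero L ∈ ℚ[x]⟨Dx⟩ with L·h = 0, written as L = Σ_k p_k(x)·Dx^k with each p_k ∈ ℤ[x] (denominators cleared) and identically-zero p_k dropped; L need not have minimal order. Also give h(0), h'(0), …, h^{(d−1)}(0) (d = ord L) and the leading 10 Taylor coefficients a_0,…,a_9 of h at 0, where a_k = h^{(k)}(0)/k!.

f: a_k = 1, 0, -2, 0, 2/3, 0, -4/45, 0, 2/315, 0, …
Change of var in L_f (x↦r) gives L₀.
L = (16 + 48·x + 48·x^2 + 16·x^3) - Dx + (1 + x)·Dx^2  (order 2).
h: a_k = 1, 0, -8, -8, 26/3, 64/3, 464/45, -176/15, -5998/315, -2432/315, …
ICs: h(0) = 1, h′(0) = 0.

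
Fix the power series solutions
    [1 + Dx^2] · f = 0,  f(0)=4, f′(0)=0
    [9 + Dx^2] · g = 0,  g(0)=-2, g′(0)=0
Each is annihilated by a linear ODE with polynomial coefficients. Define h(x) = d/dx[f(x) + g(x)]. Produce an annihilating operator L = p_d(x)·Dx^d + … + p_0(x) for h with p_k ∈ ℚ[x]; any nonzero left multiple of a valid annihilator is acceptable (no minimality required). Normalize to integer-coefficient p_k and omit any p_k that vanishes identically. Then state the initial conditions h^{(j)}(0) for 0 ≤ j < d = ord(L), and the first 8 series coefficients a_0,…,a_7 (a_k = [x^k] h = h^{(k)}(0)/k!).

L = 9 + 10·Dx^2 + Dx^4  (order 4).
h: a_k = 0, 14, 0, -79/3, 0, 727/60, 0, -937/360, …
ICs: h(0) = 0, h′(0) = 14, h′′(0) = 0, h′′′(0) = -158.

f: a_k = 4, 0, -2, 0, 1/6, 0, -1/180, 0, …
g: a_k = -2, 0, 9, 0, -27/4, 0, 81/40, 0, …
Weyl lclm of L_f,L_g ⇒ L₀ (ord ≤ 4).
Differentiate: ansatz ord ≤ ord L₀ ⇒ L.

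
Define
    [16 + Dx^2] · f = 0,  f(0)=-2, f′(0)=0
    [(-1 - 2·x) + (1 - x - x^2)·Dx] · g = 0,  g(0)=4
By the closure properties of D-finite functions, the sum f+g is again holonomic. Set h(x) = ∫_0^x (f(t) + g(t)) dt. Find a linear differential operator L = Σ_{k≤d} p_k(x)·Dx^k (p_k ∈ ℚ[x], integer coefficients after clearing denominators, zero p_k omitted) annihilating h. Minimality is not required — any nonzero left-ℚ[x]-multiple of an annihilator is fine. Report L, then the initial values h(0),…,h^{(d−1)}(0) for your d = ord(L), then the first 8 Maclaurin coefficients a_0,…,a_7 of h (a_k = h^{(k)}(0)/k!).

f: a_k = -2, 0, 16, 0, -64/3, 0, 512/45, 0, …
g: a_k = 4, 4, 8, 12, 20, 32, 52, 84, …
h₀=f+g: left-lcm gives L₀, ord ≤ 3.
∫: right-multiply L₀ by Dx.
L = (-272 - 384·x + 352·x^2 - 192·x^3 - 640·x^4 - 256·x^5)·Dx + (160 - 368·x - 32·x^2 + 544·x^3 - 48·x^4 - 384·x^5 - 128·x^6)·Dx^2 + (-17 - 24·x + 22·x^2 - 12·x^3 - 40·x^4 - 16·x^5)·Dx^3 + (10 - 23·x - 2·x^2 + 34·x^3 - 3·x^4 - 24·x^5 - 8·x^6)·Dx^4  (order 4).
h: a_k = 0, 2, 2, 8, 3, -4/15, 16/3, 2852/315, …
ICs: h(0) = 0, h′(0) = 2, h′′(0) = 4, h′′′(0) = 48.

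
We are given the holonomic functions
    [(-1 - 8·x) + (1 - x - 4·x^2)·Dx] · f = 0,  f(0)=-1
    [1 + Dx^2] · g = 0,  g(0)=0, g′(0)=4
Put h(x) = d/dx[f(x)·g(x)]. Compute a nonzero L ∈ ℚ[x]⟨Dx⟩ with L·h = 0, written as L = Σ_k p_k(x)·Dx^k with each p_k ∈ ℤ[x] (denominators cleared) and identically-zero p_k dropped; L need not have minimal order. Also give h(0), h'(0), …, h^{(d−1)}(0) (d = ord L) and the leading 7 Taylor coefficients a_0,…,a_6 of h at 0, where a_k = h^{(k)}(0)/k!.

L = (159 - 2·x - 7·x^2 + 8·x^3 + 16·x^4) + (22 + 178·x + 24·x^2 + 64·x^3)·Dx + (-7 + 6·x + 25·x^2 + 8·x^3 + 16·x^4)·Dx^2  (order 2).
h: a_k = -4, -8, -58, -424/3, -1127/2, -7621/5, -888089/180, …
ICs: h(0) = -4, h′(0) = -8.

f: a_k = -1, -1, -5, -9, -29, -65, -181, …
g: a_k = 0, 4, 0, -2/3, 0, 1/30, 0, …
h₀=f·g: eliminate ⇒ L₀, order ≤ 1·2.
h=h₀': d/dx-closure on L₀ ⇒ L.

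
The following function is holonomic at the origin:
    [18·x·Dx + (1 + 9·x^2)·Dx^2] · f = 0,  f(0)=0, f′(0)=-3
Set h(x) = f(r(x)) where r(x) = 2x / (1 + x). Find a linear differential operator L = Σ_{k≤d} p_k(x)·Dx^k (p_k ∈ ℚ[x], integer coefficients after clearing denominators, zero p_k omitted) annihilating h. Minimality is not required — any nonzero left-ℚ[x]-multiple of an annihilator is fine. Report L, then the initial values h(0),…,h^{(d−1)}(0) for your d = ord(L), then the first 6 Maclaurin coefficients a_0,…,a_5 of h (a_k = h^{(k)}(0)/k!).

L = (2 + 74·x)·Dx + (1 + 2·x + 37·x^2)·Dx^2  (order 2).
h: a_k = 0, -6, 6, 66, -210, -5646/5, …
ICs: h(0) = 0, h′(0) = -6.

f: a_k = 0, -3, 0, 9, 0, -243/5, …
h₀=f(r): pull back L_f along r ⇒ L₀.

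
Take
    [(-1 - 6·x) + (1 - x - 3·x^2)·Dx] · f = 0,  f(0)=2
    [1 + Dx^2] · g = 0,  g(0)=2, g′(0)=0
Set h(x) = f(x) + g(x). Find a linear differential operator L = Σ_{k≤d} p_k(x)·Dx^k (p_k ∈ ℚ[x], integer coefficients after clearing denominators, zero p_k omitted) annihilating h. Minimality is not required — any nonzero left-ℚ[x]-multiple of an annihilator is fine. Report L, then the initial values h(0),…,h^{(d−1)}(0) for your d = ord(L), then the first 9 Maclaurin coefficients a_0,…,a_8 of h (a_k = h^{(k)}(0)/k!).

f: a_k = 2, 2, 8, 14, 38, 80, 194, 434, 1016, …
g: a_k = 2, 0, -1, 0, 1/12, 0, -1/360, 0, 1/20160, …
h₀=f+g: left-lcm gives L₀, ord ≤ 3.
L = (43 + 292·x + 307·x^2 + 624·x^3 + 45·x^4 + 54·x^5) + (-9 - 7·x - 6·x^2 + 91·x^3 + 144·x^4 + 27·x^5 + 27·x^6)·Dx + (43 + 292·x + 307·x^2 + 624·x^3 + 45·x^4 + 54·x^5)·Dx^2 + (-9 - 7·x - 6·x^2 + 91·x^3 + 144·x^4 + 27·x^5 + 27·x^6)·Dx^3  (order 3).
h: a_k = 4, 2, 7, 14, 457/12, 80, 69839/360, 434, 20482561/20160, …
ICs: h(0) = 4, h′(0) = 2, h′′(0) = 14.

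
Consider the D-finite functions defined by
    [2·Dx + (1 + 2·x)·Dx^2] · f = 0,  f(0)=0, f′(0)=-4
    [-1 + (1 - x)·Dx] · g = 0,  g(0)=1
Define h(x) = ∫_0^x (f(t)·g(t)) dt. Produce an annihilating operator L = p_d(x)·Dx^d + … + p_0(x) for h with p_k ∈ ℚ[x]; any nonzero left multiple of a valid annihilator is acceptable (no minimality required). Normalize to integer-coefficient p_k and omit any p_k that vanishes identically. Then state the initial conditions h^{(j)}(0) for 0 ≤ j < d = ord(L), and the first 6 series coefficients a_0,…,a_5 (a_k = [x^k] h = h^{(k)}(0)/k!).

f: a_k = 0, -4, 4, -16/3, 8, -64/5, …
g: a_k = 1, 1, 1, 1, 1, 1, …
L₀ := L_f ⊗_s L_g (sym. prod.), ord ≤ 2.
h=∫h₀ ⇒ L = L₀·Dx.
L = 2·Dx + 6·x·Dx^2 + (-1 - x + 2·x^2)·Dx^3  (order 3).
h: a_k = 0, 0, -2, 0, -4/3, 8/15, …
ICs: h(0) = 0, h′(0) = 0, h′′(0) = -4.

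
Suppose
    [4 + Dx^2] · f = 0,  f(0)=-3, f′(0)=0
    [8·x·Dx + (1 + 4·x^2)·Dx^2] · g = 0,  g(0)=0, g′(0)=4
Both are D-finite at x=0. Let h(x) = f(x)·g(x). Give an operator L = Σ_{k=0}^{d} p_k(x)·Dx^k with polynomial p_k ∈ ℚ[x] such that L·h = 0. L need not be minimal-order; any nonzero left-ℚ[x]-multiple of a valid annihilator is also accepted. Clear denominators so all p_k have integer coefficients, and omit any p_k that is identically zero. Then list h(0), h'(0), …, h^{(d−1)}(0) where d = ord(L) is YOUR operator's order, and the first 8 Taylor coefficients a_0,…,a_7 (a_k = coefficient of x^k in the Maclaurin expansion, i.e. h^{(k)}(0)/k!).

f: a_k = -3, 0, 6, 0, -2, 0, 4/15, 0, …
g: a_k = 0, 4, 0, -16/3, 0, 64/5, 0, -256/7, …
L₀ := L_f ⊗_s L_g (sym. prod.), ord ≤ 4.
L = (80 + 832·x^2 + 1408·x^4 + 2048·x^6 + 2048·x^8) + (96·x + 640·x^3 + 1536·x^5 + 2048·x^7)·Dx + (24 + 256·x^2 + 576·x^4 + 1024·x^6 + 1024·x^8)·Dx^2 + (24·x + 160·x^3 + 384·x^5 + 512·x^7)·Dx^3 + (1 + 12·x^2 + 56·x^4 + 128·x^6 + 128·x^8)·Dx^4  (order 4).
h: a_k = 0, -12, 0, 40, 0, -392/5, 0, 20816/105, …
ICs: h(0) = 0, h′(0) = -12, h′′(0) = 0, h′′′(0) = 240.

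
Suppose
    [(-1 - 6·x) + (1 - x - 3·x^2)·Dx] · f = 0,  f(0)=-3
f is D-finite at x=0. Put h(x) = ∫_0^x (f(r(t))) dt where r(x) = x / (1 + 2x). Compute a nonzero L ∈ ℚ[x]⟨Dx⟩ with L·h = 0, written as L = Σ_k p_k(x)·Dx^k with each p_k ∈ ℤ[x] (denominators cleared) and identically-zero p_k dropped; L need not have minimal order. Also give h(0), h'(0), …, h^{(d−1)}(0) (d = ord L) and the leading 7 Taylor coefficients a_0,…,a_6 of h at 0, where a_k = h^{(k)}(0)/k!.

L = (1 + 8·x)·Dx + (-1 - 5·x - 5·x^2 + 2·x^3)·Dx^2  (order 2).
h: a_k = 0, -3, -3/2, -2, 15/4, -51/5, 28, …
ICs: h(0) = 0, h′(0) = -3.

f: a_k = -3, -3, -12, -21, -57, -120, -291, …
h₀=f(r): pull back L_f along r ⇒ L₀.
h=∫₀ˣh₀: take L = L₀·Dx.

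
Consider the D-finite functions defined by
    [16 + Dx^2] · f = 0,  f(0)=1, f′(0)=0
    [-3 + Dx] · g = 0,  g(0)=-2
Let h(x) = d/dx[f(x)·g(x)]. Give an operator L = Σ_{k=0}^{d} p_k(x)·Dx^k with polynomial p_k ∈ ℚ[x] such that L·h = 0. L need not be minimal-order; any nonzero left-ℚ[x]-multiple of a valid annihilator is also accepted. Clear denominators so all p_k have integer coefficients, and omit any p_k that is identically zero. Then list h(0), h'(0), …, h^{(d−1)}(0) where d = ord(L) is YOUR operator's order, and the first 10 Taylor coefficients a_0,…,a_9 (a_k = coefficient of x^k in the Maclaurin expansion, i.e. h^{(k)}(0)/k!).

L = 25 - 6·Dx + Dx^2  (order 2).
h: a_k = -6, 14, 117, 527/3, 79/4, -11753/60, -25481/120, -164833/2520, 102453/2240, 1379041/25920, …
ICs: h(0) = -6, h′(0) = 14.

f: a_k = 1, 0, -8, 0, 32/3, 0, -256/45, 0, 512/315, 0, …
g: a_k = -2, -6, -9, -9, -27/4, -81/20, -81/40, -243/280, -729/2240, -243/2240, …
Product ⇒ symmetric product L₀, ord ≤ 2.
Derive L from L₀ (diff closure).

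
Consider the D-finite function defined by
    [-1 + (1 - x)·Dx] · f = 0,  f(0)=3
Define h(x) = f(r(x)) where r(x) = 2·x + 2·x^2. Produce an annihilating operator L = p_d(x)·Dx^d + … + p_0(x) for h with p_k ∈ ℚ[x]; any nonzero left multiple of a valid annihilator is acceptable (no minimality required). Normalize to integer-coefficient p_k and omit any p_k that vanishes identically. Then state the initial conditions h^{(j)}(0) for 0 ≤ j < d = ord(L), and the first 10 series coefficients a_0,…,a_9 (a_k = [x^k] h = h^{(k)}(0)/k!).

L = (2 + 4·x) + (-1 + 2·x + 2·x^2)·Dx  (order 1).
h: a_k = 3, 6, 18, 48, 132, 360, 984, 2688, 7344, 20064, …
ICs: h(0) = 3.

f: a_k = 3, 3, 3, 3, 3, 3, 3, 3, 3, 3, …
Substitute x→r, Dx→(1/r')Dx; clear ⇒ L₀.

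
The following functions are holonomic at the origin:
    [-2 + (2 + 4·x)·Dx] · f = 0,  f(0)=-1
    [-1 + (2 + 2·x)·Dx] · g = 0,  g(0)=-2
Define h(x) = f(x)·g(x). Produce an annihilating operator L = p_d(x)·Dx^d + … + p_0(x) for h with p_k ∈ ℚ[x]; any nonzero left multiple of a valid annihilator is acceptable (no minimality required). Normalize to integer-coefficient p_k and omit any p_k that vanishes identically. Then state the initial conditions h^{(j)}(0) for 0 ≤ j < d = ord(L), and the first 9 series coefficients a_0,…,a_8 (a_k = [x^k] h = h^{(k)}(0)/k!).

f: a_k = -1, -1, 1/2, -1/2, 5/8, -7/8, 21/16, -33/16, 429/128, …
g: a_k = -2, -1, 1/4, -1/8, 5/64, -7/128, 21/512, -33/1024, 429/16384, …
Sym-product of L_f,L_g gives L₀ (≤ ord 1).
L = (-3 - 4·x) + (2 + 6·x + 4·x^2)·Dx  (order 1).
h: a_k = 2, 3, -1/4, 3/8, -37/64, 117/128, -757/512, 2499/1024, -67181/16384, …
ICs: h(0) = 2.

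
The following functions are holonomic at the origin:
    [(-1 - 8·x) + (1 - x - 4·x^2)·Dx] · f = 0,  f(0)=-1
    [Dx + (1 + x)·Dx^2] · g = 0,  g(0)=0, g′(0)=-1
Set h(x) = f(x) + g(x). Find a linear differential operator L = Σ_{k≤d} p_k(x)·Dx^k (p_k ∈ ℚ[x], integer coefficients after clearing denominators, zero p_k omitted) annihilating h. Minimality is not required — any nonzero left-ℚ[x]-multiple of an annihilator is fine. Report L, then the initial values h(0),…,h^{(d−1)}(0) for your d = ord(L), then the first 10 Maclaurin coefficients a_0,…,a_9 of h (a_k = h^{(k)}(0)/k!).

f: a_k = -1, -1, -5, -9, -29, -65, -181, -441, -1165, -2929, …
g: a_k = 0, -1, 1/2, -1/3, 1/4, -1/5, 1/6, -1/7, 1/8, -1/9, …
Sum ⇒ L₀ = lclm(L_f,L_g) in ℚ(x)⟨Dx⟩.
L = (74 + 562·x + 1120·x^2 + 1728·x^3 + 768·x^4)·Dx + (52 + 576·x + 1636·x^2 + 3264·x^3 + 3488·x^4 + 1280·x^5)·Dx^2 + (-11 - 41·x - 53·x^2 + 185·x^3 + 704·x^4 + 752·x^5 + 256·x^6)·Dx^3  (order 3).
h: a_k = -1, -2, -9/2, -28/3, -115/4, -326/5, -1085/6, -3088/7, -9319/8, -26362/9, …
ICs: h(0) = -1, h′(0) = -2, h′′(0) = -9.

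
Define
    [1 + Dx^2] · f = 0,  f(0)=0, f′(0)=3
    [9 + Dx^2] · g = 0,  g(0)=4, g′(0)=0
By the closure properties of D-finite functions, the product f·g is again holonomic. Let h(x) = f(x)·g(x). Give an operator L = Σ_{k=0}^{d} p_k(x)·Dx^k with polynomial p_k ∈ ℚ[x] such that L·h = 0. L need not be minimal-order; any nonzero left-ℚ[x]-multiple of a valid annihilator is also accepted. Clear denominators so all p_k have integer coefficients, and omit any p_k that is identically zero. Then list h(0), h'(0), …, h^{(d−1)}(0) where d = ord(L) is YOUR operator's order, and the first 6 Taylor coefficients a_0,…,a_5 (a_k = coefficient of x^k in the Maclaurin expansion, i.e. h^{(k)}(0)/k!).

f: a_k = 0, 3, 0, -1/2, 0, 1/40, …
g: a_k = 4, 0, -18, 0, 27/2, 0, …
h₀=f·g: eliminate ⇒ L₀, order ≤ 2·2.
L = 64 + 20·Dx^2 + Dx^4  (order 4).
h: a_k = 0, 12, 0, -56, 0, 248/5, …
ICs: h(0) = 0, h′(0) = 12, h′′(0) = 0, h′′′(0) = -336.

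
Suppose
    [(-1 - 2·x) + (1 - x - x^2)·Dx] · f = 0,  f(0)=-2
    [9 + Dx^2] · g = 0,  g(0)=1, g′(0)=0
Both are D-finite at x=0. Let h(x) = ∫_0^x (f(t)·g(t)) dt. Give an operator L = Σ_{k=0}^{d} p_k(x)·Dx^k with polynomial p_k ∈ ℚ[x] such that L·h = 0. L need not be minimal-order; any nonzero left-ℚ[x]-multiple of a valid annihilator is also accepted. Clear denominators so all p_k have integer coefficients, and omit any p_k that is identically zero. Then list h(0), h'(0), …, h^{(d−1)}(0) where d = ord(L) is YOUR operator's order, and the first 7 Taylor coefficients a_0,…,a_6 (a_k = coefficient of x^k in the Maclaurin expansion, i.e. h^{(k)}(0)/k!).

f: a_k = -2, -2, -4, -6, -10, -16, -26, …
g: a_k = 1, 0, -9/2, 0, 27/8, 0, -81/80, …
Sym-product of L_f,L_g gives L₀ (≤ ord 2).
h=∫₀ˣh₀: take L = L₀·Dx.
L = (-7 + 9·x + 9·x^2)·Dx + (2 + 4·x)·Dx^2 + (-1 + x + x^2)·Dx^3  (order 3).
h: a_k = 0, -2, -1, 5/3, 3/4, 1/4, 17/24, …
ICs: h(0) = 0, h′(0) = -2, h′′(0) = -2.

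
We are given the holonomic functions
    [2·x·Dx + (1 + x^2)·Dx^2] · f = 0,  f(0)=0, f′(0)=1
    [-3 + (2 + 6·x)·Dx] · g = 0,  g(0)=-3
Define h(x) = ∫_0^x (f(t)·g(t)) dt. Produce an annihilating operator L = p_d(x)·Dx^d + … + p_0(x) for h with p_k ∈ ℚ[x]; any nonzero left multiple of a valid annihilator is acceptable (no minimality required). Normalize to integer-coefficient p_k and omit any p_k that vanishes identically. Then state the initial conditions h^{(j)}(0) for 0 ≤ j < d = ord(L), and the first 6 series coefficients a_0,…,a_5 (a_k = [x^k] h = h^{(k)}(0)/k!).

f: a_k = 0, 1, 0, -1/3, 0, 1/5, …
g: a_k = -3, -9/2, 27/8, -81/16, 1215/128, -5103/256, …
f·g: L₀ = L_f ⊗_s L_g, ord ≤ 2·1.
h=∫h₀ ⇒ L = L₀·Dx.
L = (27 - 12·x - 9·x^2)·Dx + (-12 - 28·x + 36·x^2 + 36·x^3)·Dx^2 + (4 + 24·x + 40·x^2 + 24·x^3 + 36·x^4)·Dx^3  (order 3).
h: a_k = 0, 0, -3/2, -3/2, 35/32, -57/80, …
ICs: h(0) = 0, h′(0) = 0, h′′(0) = -3.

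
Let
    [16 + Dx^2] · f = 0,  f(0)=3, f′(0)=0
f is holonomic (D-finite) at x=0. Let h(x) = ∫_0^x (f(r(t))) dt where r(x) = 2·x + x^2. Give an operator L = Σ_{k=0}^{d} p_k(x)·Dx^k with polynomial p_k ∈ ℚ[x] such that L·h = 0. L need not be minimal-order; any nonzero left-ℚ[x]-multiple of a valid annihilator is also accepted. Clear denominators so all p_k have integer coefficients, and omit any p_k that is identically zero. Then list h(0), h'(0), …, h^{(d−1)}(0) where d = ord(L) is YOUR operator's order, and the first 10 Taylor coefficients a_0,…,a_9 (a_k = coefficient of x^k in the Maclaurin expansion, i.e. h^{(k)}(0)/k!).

f: a_k = 3, 0, -24, 0, 32, 0, -256/15, 0, 512/105, 0, …
f∘r: x↦r, Dx↦Dx/r' in L_f ⇒ L₀.
∫: right-multiply L₀ by Dx.
L = (64 + 192·x + 192·x^2 + 64·x^3)·Dx - Dx^2 + (1 + x)·Dx^3  (order 3).
h: a_k = 0, 3, 0, -32, -24, 488/5, 512/3, -4864/105, -1888/5, -295648/945, …
ICs: h(0) = 0, h′(0) = 3, h′′(0) = 0.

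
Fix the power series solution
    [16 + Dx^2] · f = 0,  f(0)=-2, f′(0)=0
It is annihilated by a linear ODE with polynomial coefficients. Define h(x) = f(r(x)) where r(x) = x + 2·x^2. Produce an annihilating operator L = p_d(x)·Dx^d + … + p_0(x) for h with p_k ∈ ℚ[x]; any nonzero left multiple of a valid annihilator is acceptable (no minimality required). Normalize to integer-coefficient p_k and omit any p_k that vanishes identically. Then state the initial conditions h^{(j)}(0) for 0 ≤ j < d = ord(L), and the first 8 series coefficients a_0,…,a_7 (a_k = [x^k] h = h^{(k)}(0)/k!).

f: a_k = -2, 0, 16, 0, -64/3, 0, 512/45, 0, …
h₀=f(r): pull back L_f along r ⇒ L₀.
L = (16 + 192·x + 768·x^2 + 1024·x^3) - 4·Dx + (1 + 4·x)·Dx^2  (order 2).
h: a_k = -2, 0, 16, 64, 128/3, -512/3, -22528/45, -8192/15, …
ICs: h(0) = -2, h′(0) = 0.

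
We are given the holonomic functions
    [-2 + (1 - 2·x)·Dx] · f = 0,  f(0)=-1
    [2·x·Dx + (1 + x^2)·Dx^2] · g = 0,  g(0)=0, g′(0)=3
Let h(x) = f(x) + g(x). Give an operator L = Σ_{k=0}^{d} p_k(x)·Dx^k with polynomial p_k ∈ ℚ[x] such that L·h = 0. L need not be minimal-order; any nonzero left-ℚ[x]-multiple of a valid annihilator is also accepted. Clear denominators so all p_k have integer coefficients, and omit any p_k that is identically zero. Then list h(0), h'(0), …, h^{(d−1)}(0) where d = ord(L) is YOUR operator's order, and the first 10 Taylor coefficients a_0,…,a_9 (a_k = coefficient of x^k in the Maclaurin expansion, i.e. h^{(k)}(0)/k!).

L = (-4 + 32·x + 12·x^2)·Dx + (13 - 4·x + 25·x^2 + 12·x^3)·Dx^2 + (-2 + 3·x + 3·x^3 + 2·x^4)·Dx^3  (order 3).
h: a_k = -1, 1, -4, -9, -16, -157/5, -64, -899/7, -256, -1535/3, …
ICs: h(0) = -1, h′(0) = 1, h′′(0) = -8.

f: a_k = -1, -2, -4, -8, -16, -32, -64, -128, -256, -512, …
g: a_k = 0, 3, 0, -1, 0, 3/5, 0, -3/7, 0, 1/3, …
Weyl lclm of L_f,L_g ⇒ L₀ (ord ≤ 3).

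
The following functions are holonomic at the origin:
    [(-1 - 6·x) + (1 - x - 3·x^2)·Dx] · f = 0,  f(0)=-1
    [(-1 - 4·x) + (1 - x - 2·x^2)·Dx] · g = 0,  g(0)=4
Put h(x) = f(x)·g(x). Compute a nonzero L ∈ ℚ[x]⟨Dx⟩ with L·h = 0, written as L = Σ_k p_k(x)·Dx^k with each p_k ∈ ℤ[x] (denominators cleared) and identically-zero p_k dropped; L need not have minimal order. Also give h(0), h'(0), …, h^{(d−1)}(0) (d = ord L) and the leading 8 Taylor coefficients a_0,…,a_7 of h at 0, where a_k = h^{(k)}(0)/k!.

f: a_k = -1, -1, -4, -7, -19, -40, -97, -217, …
g: a_k = 4, 4, 12, 20, 44, 84, 172, 340, …
L₀ := L_f ⊗_s L_g (sym. prod.), ord ≤ 1.
L = (-2 - 8·x + 15·x^2 + 24·x^3) + (1 - 2·x - 4·x^2 + 5·x^3 + 6·x^4)·Dx  (order 1).
h: a_k = -4, -8, -32, -76, -216, -528, -1348, -3272, …
ICs: h(0) = -4.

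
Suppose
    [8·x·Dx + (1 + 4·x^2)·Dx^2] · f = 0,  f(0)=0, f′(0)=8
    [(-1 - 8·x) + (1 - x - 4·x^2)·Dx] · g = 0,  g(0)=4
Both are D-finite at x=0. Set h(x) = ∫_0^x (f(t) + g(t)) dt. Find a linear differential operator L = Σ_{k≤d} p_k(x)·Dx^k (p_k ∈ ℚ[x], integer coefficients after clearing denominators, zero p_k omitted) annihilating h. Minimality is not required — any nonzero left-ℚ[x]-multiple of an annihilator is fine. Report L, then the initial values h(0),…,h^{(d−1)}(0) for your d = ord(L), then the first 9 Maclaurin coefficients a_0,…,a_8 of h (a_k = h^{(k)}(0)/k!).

f: a_k = 0, 8, 0, -32/3, 0, 128/5, 0, -512/7, 0, …
g: a_k = 4, 4, 20, 36, 116, 260, 724, 1764, 4660, …
f+g: L₀ = lclm(L_f,L_g), ord ≤ 2+1.
Integrate: L := L₀·Dx.
L = (40 - 160·x - 2272·x^2 - 4608·x^3 - 16896·x^4 - 6144·x^6)·Dx^2 + (-31 - 264·x - 364·x^2 - 2208·x^3 - 4160·x^4 - 12800·x^5 - 768·x^6 - 6144·x^7)·Dx^3 + (5 + 11·x + 80·x^2 - 116·x^3 - 80·x^4 - 704·x^5 - 1536·x^6 - 256·x^7 - 1024·x^8)·Dx^4  (order 4).
h: a_k = 0, 4, 6, 20/3, 19/3, 116/5, 238/5, 724/7, 2959/14, …
ICs: h(0) = 0, h′(0) = 4, h′′(0) = 12, h′′′(0) = 40.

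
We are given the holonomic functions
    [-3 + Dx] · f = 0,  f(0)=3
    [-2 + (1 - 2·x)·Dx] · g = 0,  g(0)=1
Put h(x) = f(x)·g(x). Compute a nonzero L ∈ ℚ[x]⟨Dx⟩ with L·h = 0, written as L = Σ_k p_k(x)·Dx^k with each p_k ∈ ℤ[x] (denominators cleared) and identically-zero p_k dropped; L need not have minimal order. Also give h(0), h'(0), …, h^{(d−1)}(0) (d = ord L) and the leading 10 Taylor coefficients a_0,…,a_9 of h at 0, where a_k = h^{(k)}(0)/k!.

f: a_k = 3, 9, 27/2, 27/2, 81/8, 243/40, 243/80, 729/560, 2187/4480, 729/4480, …
g: a_k = 1, 2, 4, 8, 16, 32, 64, 128, 256, 512, …
h₀=f·g: eliminate ⇒ L₀, order ≤ 1·1.
L = (5 - 6·x) + (-1 + 2·x)·Dx  (order 1).
h: a_k = 3, 15, 87/2, 201/2, 1689/8, 17133/40, 13755/16, 963579/560, 15419451/4480, 30839631/4480, …
ICs: h(0) = 3.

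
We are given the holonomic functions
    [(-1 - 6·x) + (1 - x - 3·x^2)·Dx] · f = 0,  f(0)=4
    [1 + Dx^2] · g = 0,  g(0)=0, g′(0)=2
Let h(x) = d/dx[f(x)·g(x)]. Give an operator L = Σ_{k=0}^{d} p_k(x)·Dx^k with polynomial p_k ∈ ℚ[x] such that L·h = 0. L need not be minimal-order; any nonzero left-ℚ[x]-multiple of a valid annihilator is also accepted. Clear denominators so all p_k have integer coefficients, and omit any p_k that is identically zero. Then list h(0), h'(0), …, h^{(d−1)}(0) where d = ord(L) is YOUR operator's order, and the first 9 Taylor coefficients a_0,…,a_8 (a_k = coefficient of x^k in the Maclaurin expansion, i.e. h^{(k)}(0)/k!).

L = (83 - 2·x - 5·x^2 + 6·x^3 + 9·x^4) + (16 + 98·x + 18·x^2 + 36·x^3)·Dx + (-5 + 4·x + 13·x^2 + 6·x^3 + 9·x^4)·Dx^2  (order 2).
h: a_k = 8, 16, 92, 656/3, 2201/3, 9322/5, 473087/90, 4241492/315, 25504807/720, …
ICs: h(0) = 8, h′(0) = 16.

f: a_k = 4, 4, 16, 28, 76, 160, 388, 868, 2032, …
g: a_k = 0, 2, 0, -1/3, 0, 1/60, 0, -1/2520, 0, …
Product ⇒ symmetric product L₀, ord ≤ 2.
h=h₀': d/dx-closure on L₀ ⇒ L.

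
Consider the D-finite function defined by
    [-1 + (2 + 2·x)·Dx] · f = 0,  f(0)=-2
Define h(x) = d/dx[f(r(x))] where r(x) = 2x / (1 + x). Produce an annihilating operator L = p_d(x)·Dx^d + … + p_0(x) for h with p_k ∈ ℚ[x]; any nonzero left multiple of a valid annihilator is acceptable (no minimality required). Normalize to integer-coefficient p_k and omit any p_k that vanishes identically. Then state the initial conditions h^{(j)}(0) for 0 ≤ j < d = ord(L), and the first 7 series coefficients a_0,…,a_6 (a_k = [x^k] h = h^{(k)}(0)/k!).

L = (-3 - 6·x) + (-1 - 4·x - 3·x^2)·Dx  (order 1).
h: a_k = -2, 6, -15, 37, -375/4, 981/4, -5271/8, …
ICs: h(0) = -2.

f: a_k = -2, -1, 1/4, -1/8, 5/64, -7/128, 21/512, …
f∘r: x↦r, Dx↦Dx/r' in L_f ⇒ L₀.
Differentiate: ansatz ord ≤ ord L₀ ⇒ L.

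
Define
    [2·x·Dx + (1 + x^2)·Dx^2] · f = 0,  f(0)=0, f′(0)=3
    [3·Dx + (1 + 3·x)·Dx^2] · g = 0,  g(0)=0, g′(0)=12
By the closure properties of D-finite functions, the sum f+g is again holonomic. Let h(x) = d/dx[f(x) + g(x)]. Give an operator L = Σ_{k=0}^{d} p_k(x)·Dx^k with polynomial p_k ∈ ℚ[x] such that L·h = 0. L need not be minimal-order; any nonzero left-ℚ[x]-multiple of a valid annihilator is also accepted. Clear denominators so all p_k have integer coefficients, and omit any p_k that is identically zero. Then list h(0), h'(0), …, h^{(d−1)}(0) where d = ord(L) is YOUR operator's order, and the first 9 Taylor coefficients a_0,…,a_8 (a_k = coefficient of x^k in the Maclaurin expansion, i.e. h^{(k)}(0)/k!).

f: a_k = 0, 3, 0, -1, 0, 3/5, 0, -3/7, 0, …
g: a_k = 0, 12, -18, 36, -81, 972/5, -486, 8748/7, -6561/2, …
L₀ := lclm(L_f,L_g); ord L₀ ≤ 2+2.
h=h₀': d/dx-closure on L₀ ⇒ L.
L = (-6 - 54·x + 18·x^2 + 18·x^3) + (-20 - 12·x - 48·x^2 + 36·x^3 + 36·x^4)·Dx + (-3 - 7·x + 6·x^2 + 2·x^3 + 9·x^4 + 9·x^5)·Dx^2  (order 2).
h: a_k = 15, -36, 105, -324, 975, -2916, 8745, -26244, 78735, …
ICs: h(0) = 15, h′(0) = -36.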